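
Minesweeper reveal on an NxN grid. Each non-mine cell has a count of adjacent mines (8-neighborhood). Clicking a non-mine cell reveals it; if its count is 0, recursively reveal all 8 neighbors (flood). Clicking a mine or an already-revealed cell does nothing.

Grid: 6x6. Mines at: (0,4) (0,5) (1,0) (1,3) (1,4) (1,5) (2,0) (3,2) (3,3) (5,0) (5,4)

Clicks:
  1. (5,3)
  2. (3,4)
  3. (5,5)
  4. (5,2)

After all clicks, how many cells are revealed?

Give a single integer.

Click 1 (5,3) count=1: revealed 1 new [(5,3)] -> total=1
Click 2 (3,4) count=1: revealed 1 new [(3,4)] -> total=2
Click 3 (5,5) count=1: revealed 1 new [(5,5)] -> total=3
Click 4 (5,2) count=0: revealed 5 new [(4,1) (4,2) (4,3) (5,1) (5,2)] -> total=8

Answer: 8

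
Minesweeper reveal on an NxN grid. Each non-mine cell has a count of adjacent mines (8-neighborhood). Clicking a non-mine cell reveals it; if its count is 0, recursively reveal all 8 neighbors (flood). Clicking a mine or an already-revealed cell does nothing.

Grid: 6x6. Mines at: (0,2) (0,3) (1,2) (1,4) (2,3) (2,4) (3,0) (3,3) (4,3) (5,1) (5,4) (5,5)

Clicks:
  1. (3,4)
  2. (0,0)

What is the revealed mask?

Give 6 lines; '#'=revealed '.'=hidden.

Click 1 (3,4) count=4: revealed 1 new [(3,4)] -> total=1
Click 2 (0,0) count=0: revealed 6 new [(0,0) (0,1) (1,0) (1,1) (2,0) (2,1)] -> total=7

Answer: ##....
##....
##....
....#.
......
......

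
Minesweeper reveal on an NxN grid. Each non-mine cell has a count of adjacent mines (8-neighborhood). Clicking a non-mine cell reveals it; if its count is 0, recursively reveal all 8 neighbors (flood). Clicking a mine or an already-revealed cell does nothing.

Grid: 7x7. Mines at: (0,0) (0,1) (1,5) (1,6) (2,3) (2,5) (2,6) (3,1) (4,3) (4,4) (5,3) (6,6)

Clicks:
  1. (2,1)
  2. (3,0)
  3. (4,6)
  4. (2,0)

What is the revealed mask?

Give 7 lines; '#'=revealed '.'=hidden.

Answer: .......
.......
##.....
#....##
.....##
.....##
.......

Derivation:
Click 1 (2,1) count=1: revealed 1 new [(2,1)] -> total=1
Click 2 (3,0) count=1: revealed 1 new [(3,0)] -> total=2
Click 3 (4,6) count=0: revealed 6 new [(3,5) (3,6) (4,5) (4,6) (5,5) (5,6)] -> total=8
Click 4 (2,0) count=1: revealed 1 new [(2,0)] -> total=9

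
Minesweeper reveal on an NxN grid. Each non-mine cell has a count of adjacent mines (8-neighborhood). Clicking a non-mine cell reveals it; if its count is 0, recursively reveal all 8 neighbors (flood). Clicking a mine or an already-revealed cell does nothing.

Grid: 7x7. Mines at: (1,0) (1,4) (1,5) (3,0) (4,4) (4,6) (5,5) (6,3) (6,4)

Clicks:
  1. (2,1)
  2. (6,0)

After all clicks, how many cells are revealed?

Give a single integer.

Answer: 23

Derivation:
Click 1 (2,1) count=2: revealed 1 new [(2,1)] -> total=1
Click 2 (6,0) count=0: revealed 22 new [(0,1) (0,2) (0,3) (1,1) (1,2) (1,3) (2,2) (2,3) (3,1) (3,2) (3,3) (4,0) (4,1) (4,2) (4,3) (5,0) (5,1) (5,2) (5,3) (6,0) (6,1) (6,2)] -> total=23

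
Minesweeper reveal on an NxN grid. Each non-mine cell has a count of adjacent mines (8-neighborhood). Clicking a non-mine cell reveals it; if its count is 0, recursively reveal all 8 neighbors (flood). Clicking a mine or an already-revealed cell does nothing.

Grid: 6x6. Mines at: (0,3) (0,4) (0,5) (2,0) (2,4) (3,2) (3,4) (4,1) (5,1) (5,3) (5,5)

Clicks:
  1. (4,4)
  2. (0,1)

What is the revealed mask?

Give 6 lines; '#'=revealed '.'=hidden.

Click 1 (4,4) count=3: revealed 1 new [(4,4)] -> total=1
Click 2 (0,1) count=0: revealed 6 new [(0,0) (0,1) (0,2) (1,0) (1,1) (1,2)] -> total=7

Answer: ###...
###...
......
......
....#.
......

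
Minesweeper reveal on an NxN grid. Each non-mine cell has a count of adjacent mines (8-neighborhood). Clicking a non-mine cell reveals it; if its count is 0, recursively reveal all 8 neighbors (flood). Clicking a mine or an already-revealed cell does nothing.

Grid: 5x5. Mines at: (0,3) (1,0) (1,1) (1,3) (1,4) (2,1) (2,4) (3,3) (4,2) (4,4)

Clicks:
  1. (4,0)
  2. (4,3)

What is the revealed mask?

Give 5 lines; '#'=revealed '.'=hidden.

Click 1 (4,0) count=0: revealed 4 new [(3,0) (3,1) (4,0) (4,1)] -> total=4
Click 2 (4,3) count=3: revealed 1 new [(4,3)] -> total=5

Answer: .....
.....
.....
##...
##.#.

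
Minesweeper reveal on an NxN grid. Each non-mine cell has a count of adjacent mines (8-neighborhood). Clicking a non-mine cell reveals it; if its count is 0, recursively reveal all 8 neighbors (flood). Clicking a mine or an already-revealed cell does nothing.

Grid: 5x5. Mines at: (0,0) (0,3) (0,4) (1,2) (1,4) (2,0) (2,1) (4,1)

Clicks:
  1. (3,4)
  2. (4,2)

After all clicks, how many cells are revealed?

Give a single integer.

Answer: 9

Derivation:
Click 1 (3,4) count=0: revealed 9 new [(2,2) (2,3) (2,4) (3,2) (3,3) (3,4) (4,2) (4,3) (4,4)] -> total=9
Click 2 (4,2) count=1: revealed 0 new [(none)] -> total=9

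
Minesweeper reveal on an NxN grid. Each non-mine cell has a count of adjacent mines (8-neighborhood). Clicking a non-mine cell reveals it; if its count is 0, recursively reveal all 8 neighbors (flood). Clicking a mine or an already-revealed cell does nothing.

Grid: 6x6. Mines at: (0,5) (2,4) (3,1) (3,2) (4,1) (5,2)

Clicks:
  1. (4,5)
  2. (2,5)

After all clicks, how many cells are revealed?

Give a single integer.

Answer: 10

Derivation:
Click 1 (4,5) count=0: revealed 9 new [(3,3) (3,4) (3,5) (4,3) (4,4) (4,5) (5,3) (5,4) (5,5)] -> total=9
Click 2 (2,5) count=1: revealed 1 new [(2,5)] -> total=10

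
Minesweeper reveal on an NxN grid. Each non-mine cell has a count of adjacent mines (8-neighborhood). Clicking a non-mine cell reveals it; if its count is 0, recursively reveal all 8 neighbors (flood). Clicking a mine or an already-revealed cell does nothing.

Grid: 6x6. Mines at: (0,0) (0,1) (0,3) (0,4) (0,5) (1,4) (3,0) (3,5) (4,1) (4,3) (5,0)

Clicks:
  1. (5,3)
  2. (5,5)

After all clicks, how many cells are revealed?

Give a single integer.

Answer: 5

Derivation:
Click 1 (5,3) count=1: revealed 1 new [(5,3)] -> total=1
Click 2 (5,5) count=0: revealed 4 new [(4,4) (4,5) (5,4) (5,5)] -> total=5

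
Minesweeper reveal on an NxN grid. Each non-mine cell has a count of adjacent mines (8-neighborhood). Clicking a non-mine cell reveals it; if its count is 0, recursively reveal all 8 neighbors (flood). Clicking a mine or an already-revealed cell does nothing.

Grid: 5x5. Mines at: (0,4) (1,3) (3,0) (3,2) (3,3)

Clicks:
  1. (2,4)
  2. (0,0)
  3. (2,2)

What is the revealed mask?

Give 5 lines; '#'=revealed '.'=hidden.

Answer: ###..
###..
###.#
.....
.....

Derivation:
Click 1 (2,4) count=2: revealed 1 new [(2,4)] -> total=1
Click 2 (0,0) count=0: revealed 9 new [(0,0) (0,1) (0,2) (1,0) (1,1) (1,2) (2,0) (2,1) (2,2)] -> total=10
Click 3 (2,2) count=3: revealed 0 new [(none)] -> total=10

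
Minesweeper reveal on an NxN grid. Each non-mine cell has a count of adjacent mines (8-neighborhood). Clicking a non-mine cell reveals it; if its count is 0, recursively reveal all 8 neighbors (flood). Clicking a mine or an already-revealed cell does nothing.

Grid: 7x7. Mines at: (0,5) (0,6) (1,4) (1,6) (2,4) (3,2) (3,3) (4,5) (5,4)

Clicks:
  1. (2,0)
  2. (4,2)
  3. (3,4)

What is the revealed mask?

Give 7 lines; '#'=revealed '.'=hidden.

Click 1 (2,0) count=0: revealed 26 new [(0,0) (0,1) (0,2) (0,3) (1,0) (1,1) (1,2) (1,3) (2,0) (2,1) (2,2) (2,3) (3,0) (3,1) (4,0) (4,1) (4,2) (4,3) (5,0) (5,1) (5,2) (5,3) (6,0) (6,1) (6,2) (6,3)] -> total=26
Click 2 (4,2) count=2: revealed 0 new [(none)] -> total=26
Click 3 (3,4) count=3: revealed 1 new [(3,4)] -> total=27

Answer: ####...
####...
####...
##..#..
####...
####...
####...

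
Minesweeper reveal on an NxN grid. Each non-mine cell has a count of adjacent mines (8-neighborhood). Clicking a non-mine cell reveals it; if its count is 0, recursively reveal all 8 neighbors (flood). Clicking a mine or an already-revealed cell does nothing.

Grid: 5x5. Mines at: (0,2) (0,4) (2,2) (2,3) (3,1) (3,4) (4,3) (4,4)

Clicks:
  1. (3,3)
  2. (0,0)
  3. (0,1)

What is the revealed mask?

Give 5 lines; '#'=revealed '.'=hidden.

Click 1 (3,3) count=5: revealed 1 new [(3,3)] -> total=1
Click 2 (0,0) count=0: revealed 6 new [(0,0) (0,1) (1,0) (1,1) (2,0) (2,1)] -> total=7
Click 3 (0,1) count=1: revealed 0 new [(none)] -> total=7

Answer: ##...
##...
##...
...#.
.....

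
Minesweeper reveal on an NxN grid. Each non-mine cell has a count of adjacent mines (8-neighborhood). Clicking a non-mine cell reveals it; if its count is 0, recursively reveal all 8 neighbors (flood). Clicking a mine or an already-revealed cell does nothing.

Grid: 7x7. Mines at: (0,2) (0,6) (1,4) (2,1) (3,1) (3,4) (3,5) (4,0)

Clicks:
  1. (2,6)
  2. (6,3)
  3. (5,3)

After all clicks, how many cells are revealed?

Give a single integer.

Click 1 (2,6) count=1: revealed 1 new [(2,6)] -> total=1
Click 2 (6,3) count=0: revealed 20 new [(4,1) (4,2) (4,3) (4,4) (4,5) (4,6) (5,0) (5,1) (5,2) (5,3) (5,4) (5,5) (5,6) (6,0) (6,1) (6,2) (6,3) (6,4) (6,5) (6,6)] -> total=21
Click 3 (5,3) count=0: revealed 0 new [(none)] -> total=21

Answer: 21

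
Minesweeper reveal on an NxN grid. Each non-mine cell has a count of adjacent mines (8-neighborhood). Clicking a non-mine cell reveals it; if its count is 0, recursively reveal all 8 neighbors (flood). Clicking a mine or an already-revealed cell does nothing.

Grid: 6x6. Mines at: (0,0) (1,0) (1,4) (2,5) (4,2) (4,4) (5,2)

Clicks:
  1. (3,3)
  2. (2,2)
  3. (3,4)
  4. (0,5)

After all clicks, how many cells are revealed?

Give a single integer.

Answer: 14

Derivation:
Click 1 (3,3) count=2: revealed 1 new [(3,3)] -> total=1
Click 2 (2,2) count=0: revealed 11 new [(0,1) (0,2) (0,3) (1,1) (1,2) (1,3) (2,1) (2,2) (2,3) (3,1) (3,2)] -> total=12
Click 3 (3,4) count=2: revealed 1 new [(3,4)] -> total=13
Click 4 (0,5) count=1: revealed 1 new [(0,5)] -> total=14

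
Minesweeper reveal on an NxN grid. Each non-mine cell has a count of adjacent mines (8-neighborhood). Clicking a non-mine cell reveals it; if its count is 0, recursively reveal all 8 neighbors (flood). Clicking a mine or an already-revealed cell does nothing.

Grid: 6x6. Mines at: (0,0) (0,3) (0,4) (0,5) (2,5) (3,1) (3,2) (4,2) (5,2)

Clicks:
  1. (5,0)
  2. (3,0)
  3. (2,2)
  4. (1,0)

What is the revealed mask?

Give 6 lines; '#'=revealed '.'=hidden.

Click 1 (5,0) count=0: revealed 4 new [(4,0) (4,1) (5,0) (5,1)] -> total=4
Click 2 (3,0) count=1: revealed 1 new [(3,0)] -> total=5
Click 3 (2,2) count=2: revealed 1 new [(2,2)] -> total=6
Click 4 (1,0) count=1: revealed 1 new [(1,0)] -> total=7

Answer: ......
#.....
..#...
#.....
##....
##....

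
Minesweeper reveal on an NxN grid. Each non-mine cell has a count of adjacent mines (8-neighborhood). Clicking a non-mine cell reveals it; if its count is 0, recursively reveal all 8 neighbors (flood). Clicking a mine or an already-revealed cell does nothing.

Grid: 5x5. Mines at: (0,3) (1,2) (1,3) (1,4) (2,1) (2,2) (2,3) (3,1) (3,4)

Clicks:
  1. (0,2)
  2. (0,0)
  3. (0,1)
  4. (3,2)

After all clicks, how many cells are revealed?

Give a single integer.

Click 1 (0,2) count=3: revealed 1 new [(0,2)] -> total=1
Click 2 (0,0) count=0: revealed 4 new [(0,0) (0,1) (1,0) (1,1)] -> total=5
Click 3 (0,1) count=1: revealed 0 new [(none)] -> total=5
Click 4 (3,2) count=4: revealed 1 new [(3,2)] -> total=6

Answer: 6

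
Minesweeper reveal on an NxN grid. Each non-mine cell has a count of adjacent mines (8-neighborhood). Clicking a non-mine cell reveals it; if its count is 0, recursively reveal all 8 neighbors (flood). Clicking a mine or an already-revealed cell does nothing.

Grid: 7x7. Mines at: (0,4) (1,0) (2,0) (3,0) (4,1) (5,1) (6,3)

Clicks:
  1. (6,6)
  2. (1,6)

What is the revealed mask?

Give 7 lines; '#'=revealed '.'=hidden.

Click 1 (6,6) count=0: revealed 36 new [(0,1) (0,2) (0,3) (0,5) (0,6) (1,1) (1,2) (1,3) (1,4) (1,5) (1,6) (2,1) (2,2) (2,3) (2,4) (2,5) (2,6) (3,1) (3,2) (3,3) (3,4) (3,5) (3,6) (4,2) (4,3) (4,4) (4,5) (4,6) (5,2) (5,3) (5,4) (5,5) (5,6) (6,4) (6,5) (6,6)] -> total=36
Click 2 (1,6) count=0: revealed 0 new [(none)] -> total=36

Answer: .###.##
.######
.######
.######
..#####
..#####
....###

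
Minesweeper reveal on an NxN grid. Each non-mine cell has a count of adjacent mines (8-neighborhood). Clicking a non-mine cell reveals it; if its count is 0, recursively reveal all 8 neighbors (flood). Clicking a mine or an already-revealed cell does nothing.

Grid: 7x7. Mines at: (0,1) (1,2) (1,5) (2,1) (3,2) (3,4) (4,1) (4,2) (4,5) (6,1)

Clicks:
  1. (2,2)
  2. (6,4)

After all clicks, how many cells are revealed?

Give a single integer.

Click 1 (2,2) count=3: revealed 1 new [(2,2)] -> total=1
Click 2 (6,4) count=0: revealed 10 new [(5,2) (5,3) (5,4) (5,5) (5,6) (6,2) (6,3) (6,4) (6,5) (6,6)] -> total=11

Answer: 11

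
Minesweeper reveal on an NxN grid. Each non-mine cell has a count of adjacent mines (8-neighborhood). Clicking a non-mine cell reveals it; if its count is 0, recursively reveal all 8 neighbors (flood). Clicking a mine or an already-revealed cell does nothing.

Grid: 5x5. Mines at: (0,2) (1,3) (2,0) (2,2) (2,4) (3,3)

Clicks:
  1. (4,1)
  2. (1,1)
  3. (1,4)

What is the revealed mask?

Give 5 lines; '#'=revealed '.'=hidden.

Click 1 (4,1) count=0: revealed 6 new [(3,0) (3,1) (3,2) (4,0) (4,1) (4,2)] -> total=6
Click 2 (1,1) count=3: revealed 1 new [(1,1)] -> total=7
Click 3 (1,4) count=2: revealed 1 new [(1,4)] -> total=8

Answer: .....
.#..#
.....
###..
###..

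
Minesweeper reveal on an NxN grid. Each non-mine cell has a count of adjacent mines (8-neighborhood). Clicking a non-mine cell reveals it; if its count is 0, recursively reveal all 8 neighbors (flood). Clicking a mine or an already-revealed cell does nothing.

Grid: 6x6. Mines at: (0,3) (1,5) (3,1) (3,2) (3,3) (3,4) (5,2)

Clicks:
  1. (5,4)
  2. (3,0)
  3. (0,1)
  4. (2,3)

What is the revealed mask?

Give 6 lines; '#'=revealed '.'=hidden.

Click 1 (5,4) count=0: revealed 6 new [(4,3) (4,4) (4,5) (5,3) (5,4) (5,5)] -> total=6
Click 2 (3,0) count=1: revealed 1 new [(3,0)] -> total=7
Click 3 (0,1) count=0: revealed 9 new [(0,0) (0,1) (0,2) (1,0) (1,1) (1,2) (2,0) (2,1) (2,2)] -> total=16
Click 4 (2,3) count=3: revealed 1 new [(2,3)] -> total=17

Answer: ###...
###...
####..
#.....
...###
...###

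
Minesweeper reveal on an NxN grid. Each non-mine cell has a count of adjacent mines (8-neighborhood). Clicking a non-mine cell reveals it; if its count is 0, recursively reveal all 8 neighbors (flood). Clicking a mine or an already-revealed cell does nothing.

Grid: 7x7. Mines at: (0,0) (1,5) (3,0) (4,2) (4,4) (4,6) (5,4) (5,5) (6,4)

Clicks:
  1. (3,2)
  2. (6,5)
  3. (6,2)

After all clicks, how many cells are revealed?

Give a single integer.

Click 1 (3,2) count=1: revealed 1 new [(3,2)] -> total=1
Click 2 (6,5) count=3: revealed 1 new [(6,5)] -> total=2
Click 3 (6,2) count=0: revealed 10 new [(4,0) (4,1) (5,0) (5,1) (5,2) (5,3) (6,0) (6,1) (6,2) (6,3)] -> total=12

Answer: 12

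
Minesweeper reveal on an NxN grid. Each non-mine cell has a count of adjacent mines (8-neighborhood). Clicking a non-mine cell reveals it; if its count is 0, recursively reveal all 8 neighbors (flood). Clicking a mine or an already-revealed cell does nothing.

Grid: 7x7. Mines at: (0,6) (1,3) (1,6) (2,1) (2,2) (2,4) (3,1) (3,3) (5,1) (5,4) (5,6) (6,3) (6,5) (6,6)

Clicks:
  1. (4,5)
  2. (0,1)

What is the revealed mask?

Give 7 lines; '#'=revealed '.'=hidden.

Click 1 (4,5) count=2: revealed 1 new [(4,5)] -> total=1
Click 2 (0,1) count=0: revealed 6 new [(0,0) (0,1) (0,2) (1,0) (1,1) (1,2)] -> total=7

Answer: ###....
###....
.......
.......
.....#.
.......
.......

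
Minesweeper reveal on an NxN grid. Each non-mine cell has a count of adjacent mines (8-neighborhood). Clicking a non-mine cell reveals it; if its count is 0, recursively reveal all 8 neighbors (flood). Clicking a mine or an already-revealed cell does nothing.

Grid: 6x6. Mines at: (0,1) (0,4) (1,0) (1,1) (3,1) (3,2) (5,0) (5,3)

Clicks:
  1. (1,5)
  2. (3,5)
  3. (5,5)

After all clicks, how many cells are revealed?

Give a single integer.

Answer: 14

Derivation:
Click 1 (1,5) count=1: revealed 1 new [(1,5)] -> total=1
Click 2 (3,5) count=0: revealed 13 new [(1,3) (1,4) (2,3) (2,4) (2,5) (3,3) (3,4) (3,5) (4,3) (4,4) (4,5) (5,4) (5,5)] -> total=14
Click 3 (5,5) count=0: revealed 0 new [(none)] -> total=14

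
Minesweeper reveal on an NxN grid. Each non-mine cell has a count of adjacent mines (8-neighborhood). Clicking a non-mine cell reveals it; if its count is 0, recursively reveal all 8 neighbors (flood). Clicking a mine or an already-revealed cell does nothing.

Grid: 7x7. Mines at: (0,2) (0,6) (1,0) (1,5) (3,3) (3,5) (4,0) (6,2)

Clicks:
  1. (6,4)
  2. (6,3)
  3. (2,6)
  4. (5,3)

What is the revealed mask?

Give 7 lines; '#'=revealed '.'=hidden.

Answer: .......
.......
......#
.......
...####
...####
...####

Derivation:
Click 1 (6,4) count=0: revealed 12 new [(4,3) (4,4) (4,5) (4,6) (5,3) (5,4) (5,5) (5,6) (6,3) (6,4) (6,5) (6,6)] -> total=12
Click 2 (6,3) count=1: revealed 0 new [(none)] -> total=12
Click 3 (2,6) count=2: revealed 1 new [(2,6)] -> total=13
Click 4 (5,3) count=1: revealed 0 new [(none)] -> total=13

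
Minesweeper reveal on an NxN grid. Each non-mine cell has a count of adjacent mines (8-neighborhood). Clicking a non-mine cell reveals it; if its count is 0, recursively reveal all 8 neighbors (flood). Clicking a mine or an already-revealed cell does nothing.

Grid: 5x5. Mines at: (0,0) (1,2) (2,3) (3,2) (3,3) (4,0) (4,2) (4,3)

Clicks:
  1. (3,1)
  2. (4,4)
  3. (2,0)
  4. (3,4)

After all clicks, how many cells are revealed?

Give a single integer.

Answer: 8

Derivation:
Click 1 (3,1) count=3: revealed 1 new [(3,1)] -> total=1
Click 2 (4,4) count=2: revealed 1 new [(4,4)] -> total=2
Click 3 (2,0) count=0: revealed 5 new [(1,0) (1,1) (2,0) (2,1) (3,0)] -> total=7
Click 4 (3,4) count=3: revealed 1 new [(3,4)] -> total=8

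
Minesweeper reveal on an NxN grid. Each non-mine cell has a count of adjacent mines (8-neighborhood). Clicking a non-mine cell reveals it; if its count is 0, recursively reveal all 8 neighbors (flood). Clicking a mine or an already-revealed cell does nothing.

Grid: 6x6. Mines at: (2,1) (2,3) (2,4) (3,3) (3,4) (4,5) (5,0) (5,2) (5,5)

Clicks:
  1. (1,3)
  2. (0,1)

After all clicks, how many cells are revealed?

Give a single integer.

Click 1 (1,3) count=2: revealed 1 new [(1,3)] -> total=1
Click 2 (0,1) count=0: revealed 11 new [(0,0) (0,1) (0,2) (0,3) (0,4) (0,5) (1,0) (1,1) (1,2) (1,4) (1,5)] -> total=12

Answer: 12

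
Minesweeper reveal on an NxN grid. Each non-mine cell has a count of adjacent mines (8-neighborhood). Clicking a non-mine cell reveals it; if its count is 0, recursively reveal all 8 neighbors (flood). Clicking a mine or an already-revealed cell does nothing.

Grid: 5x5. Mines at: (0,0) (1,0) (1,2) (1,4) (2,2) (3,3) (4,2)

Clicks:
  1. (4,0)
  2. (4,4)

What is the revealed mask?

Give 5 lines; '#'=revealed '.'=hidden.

Click 1 (4,0) count=0: revealed 6 new [(2,0) (2,1) (3,0) (3,1) (4,0) (4,1)] -> total=6
Click 2 (4,4) count=1: revealed 1 new [(4,4)] -> total=7

Answer: .....
.....
##...
##...
##..#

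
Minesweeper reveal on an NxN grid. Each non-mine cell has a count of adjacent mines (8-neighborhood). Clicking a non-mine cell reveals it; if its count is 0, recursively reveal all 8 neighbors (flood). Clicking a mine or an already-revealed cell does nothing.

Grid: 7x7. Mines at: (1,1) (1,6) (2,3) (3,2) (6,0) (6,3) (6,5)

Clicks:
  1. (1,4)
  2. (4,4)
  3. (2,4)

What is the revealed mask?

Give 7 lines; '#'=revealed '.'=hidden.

Click 1 (1,4) count=1: revealed 1 new [(1,4)] -> total=1
Click 2 (4,4) count=0: revealed 15 new [(2,4) (2,5) (2,6) (3,3) (3,4) (3,5) (3,6) (4,3) (4,4) (4,5) (4,6) (5,3) (5,4) (5,5) (5,6)] -> total=16
Click 3 (2,4) count=1: revealed 0 new [(none)] -> total=16

Answer: .......
....#..
....###
...####
...####
...####
.......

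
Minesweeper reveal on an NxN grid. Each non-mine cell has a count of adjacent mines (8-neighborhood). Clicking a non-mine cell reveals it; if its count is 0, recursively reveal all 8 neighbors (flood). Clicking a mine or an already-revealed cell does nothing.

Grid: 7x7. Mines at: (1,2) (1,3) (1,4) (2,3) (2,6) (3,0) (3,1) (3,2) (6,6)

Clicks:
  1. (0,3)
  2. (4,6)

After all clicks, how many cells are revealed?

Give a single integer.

Answer: 25

Derivation:
Click 1 (0,3) count=3: revealed 1 new [(0,3)] -> total=1
Click 2 (4,6) count=0: revealed 24 new [(3,3) (3,4) (3,5) (3,6) (4,0) (4,1) (4,2) (4,3) (4,4) (4,5) (4,6) (5,0) (5,1) (5,2) (5,3) (5,4) (5,5) (5,6) (6,0) (6,1) (6,2) (6,3) (6,4) (6,5)] -> total=25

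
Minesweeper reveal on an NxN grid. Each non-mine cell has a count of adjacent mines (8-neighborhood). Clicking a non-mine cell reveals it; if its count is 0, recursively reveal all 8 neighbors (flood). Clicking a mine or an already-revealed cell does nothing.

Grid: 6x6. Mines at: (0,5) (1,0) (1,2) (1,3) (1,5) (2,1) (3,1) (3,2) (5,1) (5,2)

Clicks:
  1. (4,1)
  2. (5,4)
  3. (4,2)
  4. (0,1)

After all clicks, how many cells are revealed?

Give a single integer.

Click 1 (4,1) count=4: revealed 1 new [(4,1)] -> total=1
Click 2 (5,4) count=0: revealed 12 new [(2,3) (2,4) (2,5) (3,3) (3,4) (3,5) (4,3) (4,4) (4,5) (5,3) (5,4) (5,5)] -> total=13
Click 3 (4,2) count=4: revealed 1 new [(4,2)] -> total=14
Click 4 (0,1) count=2: revealed 1 new [(0,1)] -> total=15

Answer: 15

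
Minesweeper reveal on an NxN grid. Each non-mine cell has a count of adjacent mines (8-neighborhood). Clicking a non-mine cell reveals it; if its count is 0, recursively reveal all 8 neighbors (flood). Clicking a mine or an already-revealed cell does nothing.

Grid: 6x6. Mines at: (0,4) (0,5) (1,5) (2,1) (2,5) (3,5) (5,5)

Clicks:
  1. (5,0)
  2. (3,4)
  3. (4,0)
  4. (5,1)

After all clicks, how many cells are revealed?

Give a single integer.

Click 1 (5,0) count=0: revealed 21 new [(1,2) (1,3) (1,4) (2,2) (2,3) (2,4) (3,0) (3,1) (3,2) (3,3) (3,4) (4,0) (4,1) (4,2) (4,3) (4,4) (5,0) (5,1) (5,2) (5,3) (5,4)] -> total=21
Click 2 (3,4) count=2: revealed 0 new [(none)] -> total=21
Click 3 (4,0) count=0: revealed 0 new [(none)] -> total=21
Click 4 (5,1) count=0: revealed 0 new [(none)] -> total=21

Answer: 21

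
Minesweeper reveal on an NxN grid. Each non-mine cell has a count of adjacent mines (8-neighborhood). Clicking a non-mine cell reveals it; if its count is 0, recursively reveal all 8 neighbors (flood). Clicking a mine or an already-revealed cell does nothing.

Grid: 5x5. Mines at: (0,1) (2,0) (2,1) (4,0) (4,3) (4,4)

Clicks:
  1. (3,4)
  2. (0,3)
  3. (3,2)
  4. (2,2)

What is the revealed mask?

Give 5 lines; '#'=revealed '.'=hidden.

Click 1 (3,4) count=2: revealed 1 new [(3,4)] -> total=1
Click 2 (0,3) count=0: revealed 11 new [(0,2) (0,3) (0,4) (1,2) (1,3) (1,4) (2,2) (2,3) (2,4) (3,2) (3,3)] -> total=12
Click 3 (3,2) count=2: revealed 0 new [(none)] -> total=12
Click 4 (2,2) count=1: revealed 0 new [(none)] -> total=12

Answer: ..###
..###
..###
..###
.....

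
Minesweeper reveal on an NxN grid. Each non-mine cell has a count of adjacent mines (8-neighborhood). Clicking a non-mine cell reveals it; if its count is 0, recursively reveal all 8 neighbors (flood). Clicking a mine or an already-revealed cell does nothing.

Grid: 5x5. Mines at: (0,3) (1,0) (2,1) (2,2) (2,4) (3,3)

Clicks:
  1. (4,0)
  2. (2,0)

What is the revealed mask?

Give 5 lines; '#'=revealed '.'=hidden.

Answer: .....
.....
#....
###..
###..

Derivation:
Click 1 (4,0) count=0: revealed 6 new [(3,0) (3,1) (3,2) (4,0) (4,1) (4,2)] -> total=6
Click 2 (2,0) count=2: revealed 1 new [(2,0)] -> total=7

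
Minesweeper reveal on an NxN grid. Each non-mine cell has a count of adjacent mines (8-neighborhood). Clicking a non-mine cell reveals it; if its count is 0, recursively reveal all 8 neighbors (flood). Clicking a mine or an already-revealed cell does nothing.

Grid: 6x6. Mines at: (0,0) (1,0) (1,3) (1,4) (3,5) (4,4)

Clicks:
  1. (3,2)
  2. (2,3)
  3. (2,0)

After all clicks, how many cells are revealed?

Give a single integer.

Answer: 16

Derivation:
Click 1 (3,2) count=0: revealed 16 new [(2,0) (2,1) (2,2) (2,3) (3,0) (3,1) (3,2) (3,3) (4,0) (4,1) (4,2) (4,3) (5,0) (5,1) (5,2) (5,3)] -> total=16
Click 2 (2,3) count=2: revealed 0 new [(none)] -> total=16
Click 3 (2,0) count=1: revealed 0 new [(none)] -> total=16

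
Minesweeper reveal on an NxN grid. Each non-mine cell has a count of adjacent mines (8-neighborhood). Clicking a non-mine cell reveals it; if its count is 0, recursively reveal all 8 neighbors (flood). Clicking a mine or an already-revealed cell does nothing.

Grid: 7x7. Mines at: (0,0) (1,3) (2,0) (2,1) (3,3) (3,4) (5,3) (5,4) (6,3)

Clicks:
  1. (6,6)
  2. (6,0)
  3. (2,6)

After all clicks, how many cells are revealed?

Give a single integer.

Click 1 (6,6) count=0: revealed 17 new [(0,4) (0,5) (0,6) (1,4) (1,5) (1,6) (2,4) (2,5) (2,6) (3,5) (3,6) (4,5) (4,6) (5,5) (5,6) (6,5) (6,6)] -> total=17
Click 2 (6,0) count=0: revealed 12 new [(3,0) (3,1) (3,2) (4,0) (4,1) (4,2) (5,0) (5,1) (5,2) (6,0) (6,1) (6,2)] -> total=29
Click 3 (2,6) count=0: revealed 0 new [(none)] -> total=29

Answer: 29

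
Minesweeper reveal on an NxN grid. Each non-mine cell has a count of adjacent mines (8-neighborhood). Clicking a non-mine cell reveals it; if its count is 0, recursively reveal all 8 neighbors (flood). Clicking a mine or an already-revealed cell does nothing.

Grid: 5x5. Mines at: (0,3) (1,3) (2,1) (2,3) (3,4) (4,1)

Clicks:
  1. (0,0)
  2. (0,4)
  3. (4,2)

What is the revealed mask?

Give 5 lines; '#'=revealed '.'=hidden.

Click 1 (0,0) count=0: revealed 6 new [(0,0) (0,1) (0,2) (1,0) (1,1) (1,2)] -> total=6
Click 2 (0,4) count=2: revealed 1 new [(0,4)] -> total=7
Click 3 (4,2) count=1: revealed 1 new [(4,2)] -> total=8

Answer: ###.#
###..
.....
.....
..#..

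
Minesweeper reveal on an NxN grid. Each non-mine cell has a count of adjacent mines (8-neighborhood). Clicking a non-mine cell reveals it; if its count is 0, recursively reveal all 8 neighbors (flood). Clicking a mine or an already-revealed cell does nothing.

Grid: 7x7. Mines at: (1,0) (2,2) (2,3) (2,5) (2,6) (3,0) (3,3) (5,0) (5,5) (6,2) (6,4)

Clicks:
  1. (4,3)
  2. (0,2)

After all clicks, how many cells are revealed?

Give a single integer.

Answer: 13

Derivation:
Click 1 (4,3) count=1: revealed 1 new [(4,3)] -> total=1
Click 2 (0,2) count=0: revealed 12 new [(0,1) (0,2) (0,3) (0,4) (0,5) (0,6) (1,1) (1,2) (1,3) (1,4) (1,5) (1,6)] -> total=13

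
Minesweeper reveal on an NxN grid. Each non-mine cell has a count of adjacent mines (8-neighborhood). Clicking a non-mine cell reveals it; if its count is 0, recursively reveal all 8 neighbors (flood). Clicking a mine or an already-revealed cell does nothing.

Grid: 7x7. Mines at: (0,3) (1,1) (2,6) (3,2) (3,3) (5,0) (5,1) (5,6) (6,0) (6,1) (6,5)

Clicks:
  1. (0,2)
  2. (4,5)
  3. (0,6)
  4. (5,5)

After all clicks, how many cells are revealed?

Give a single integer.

Answer: 9

Derivation:
Click 1 (0,2) count=2: revealed 1 new [(0,2)] -> total=1
Click 2 (4,5) count=1: revealed 1 new [(4,5)] -> total=2
Click 3 (0,6) count=0: revealed 6 new [(0,4) (0,5) (0,6) (1,4) (1,5) (1,6)] -> total=8
Click 4 (5,5) count=2: revealed 1 new [(5,5)] -> total=9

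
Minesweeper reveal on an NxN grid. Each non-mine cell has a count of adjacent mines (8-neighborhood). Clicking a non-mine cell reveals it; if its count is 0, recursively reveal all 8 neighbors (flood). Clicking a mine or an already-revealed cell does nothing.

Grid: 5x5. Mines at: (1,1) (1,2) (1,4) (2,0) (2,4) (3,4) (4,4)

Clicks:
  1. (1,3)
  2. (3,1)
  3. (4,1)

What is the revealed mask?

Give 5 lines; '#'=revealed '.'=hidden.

Click 1 (1,3) count=3: revealed 1 new [(1,3)] -> total=1
Click 2 (3,1) count=1: revealed 1 new [(3,1)] -> total=2
Click 3 (4,1) count=0: revealed 10 new [(2,1) (2,2) (2,3) (3,0) (3,2) (3,3) (4,0) (4,1) (4,2) (4,3)] -> total=12

Answer: .....
...#.
.###.
####.
####.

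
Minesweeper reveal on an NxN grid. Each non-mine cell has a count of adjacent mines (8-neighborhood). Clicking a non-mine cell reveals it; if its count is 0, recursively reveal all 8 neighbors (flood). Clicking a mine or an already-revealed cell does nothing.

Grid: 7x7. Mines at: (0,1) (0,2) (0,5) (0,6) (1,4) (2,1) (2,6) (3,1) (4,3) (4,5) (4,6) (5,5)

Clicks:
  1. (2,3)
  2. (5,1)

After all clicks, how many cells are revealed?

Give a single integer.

Answer: 14

Derivation:
Click 1 (2,3) count=1: revealed 1 new [(2,3)] -> total=1
Click 2 (5,1) count=0: revealed 13 new [(4,0) (4,1) (4,2) (5,0) (5,1) (5,2) (5,3) (5,4) (6,0) (6,1) (6,2) (6,3) (6,4)] -> total=14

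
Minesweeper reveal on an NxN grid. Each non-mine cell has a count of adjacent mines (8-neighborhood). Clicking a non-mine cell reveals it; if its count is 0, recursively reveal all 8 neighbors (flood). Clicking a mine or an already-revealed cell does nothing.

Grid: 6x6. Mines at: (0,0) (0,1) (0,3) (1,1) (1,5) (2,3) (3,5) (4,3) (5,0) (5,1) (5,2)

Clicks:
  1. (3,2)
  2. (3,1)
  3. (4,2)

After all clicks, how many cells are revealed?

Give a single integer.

Answer: 9

Derivation:
Click 1 (3,2) count=2: revealed 1 new [(3,2)] -> total=1
Click 2 (3,1) count=0: revealed 8 new [(2,0) (2,1) (2,2) (3,0) (3,1) (4,0) (4,1) (4,2)] -> total=9
Click 3 (4,2) count=3: revealed 0 new [(none)] -> total=9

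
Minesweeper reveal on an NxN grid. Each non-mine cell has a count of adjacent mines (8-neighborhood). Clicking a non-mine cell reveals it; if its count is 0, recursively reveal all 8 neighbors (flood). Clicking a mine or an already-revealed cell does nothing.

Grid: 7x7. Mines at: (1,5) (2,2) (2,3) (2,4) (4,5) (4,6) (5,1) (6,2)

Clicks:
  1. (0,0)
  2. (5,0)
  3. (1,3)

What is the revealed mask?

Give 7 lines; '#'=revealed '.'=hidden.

Click 1 (0,0) count=0: revealed 16 new [(0,0) (0,1) (0,2) (0,3) (0,4) (1,0) (1,1) (1,2) (1,3) (1,4) (2,0) (2,1) (3,0) (3,1) (4,0) (4,1)] -> total=16
Click 2 (5,0) count=1: revealed 1 new [(5,0)] -> total=17
Click 3 (1,3) count=3: revealed 0 new [(none)] -> total=17

Answer: #####..
#####..
##.....
##.....
##.....
#......
.......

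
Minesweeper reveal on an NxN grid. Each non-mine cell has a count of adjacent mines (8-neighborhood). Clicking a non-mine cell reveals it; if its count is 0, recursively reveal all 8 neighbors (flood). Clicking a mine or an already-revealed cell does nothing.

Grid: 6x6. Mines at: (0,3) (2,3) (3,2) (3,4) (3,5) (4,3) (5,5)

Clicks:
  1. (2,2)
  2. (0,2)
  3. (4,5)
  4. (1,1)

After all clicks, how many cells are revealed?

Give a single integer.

Click 1 (2,2) count=2: revealed 1 new [(2,2)] -> total=1
Click 2 (0,2) count=1: revealed 1 new [(0,2)] -> total=2
Click 3 (4,5) count=3: revealed 1 new [(4,5)] -> total=3
Click 4 (1,1) count=0: revealed 15 new [(0,0) (0,1) (1,0) (1,1) (1,2) (2,0) (2,1) (3,0) (3,1) (4,0) (4,1) (4,2) (5,0) (5,1) (5,2)] -> total=18

Answer: 18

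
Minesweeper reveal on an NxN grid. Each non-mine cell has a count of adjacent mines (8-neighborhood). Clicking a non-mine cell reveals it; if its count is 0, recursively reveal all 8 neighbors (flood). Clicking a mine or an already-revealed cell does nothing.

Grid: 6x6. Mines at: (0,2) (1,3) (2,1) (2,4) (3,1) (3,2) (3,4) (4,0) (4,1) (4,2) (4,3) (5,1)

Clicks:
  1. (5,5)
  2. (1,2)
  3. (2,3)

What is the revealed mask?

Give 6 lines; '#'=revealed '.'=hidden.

Click 1 (5,5) count=0: revealed 4 new [(4,4) (4,5) (5,4) (5,5)] -> total=4
Click 2 (1,2) count=3: revealed 1 new [(1,2)] -> total=5
Click 3 (2,3) count=4: revealed 1 new [(2,3)] -> total=6

Answer: ......
..#...
...#..
......
....##
....##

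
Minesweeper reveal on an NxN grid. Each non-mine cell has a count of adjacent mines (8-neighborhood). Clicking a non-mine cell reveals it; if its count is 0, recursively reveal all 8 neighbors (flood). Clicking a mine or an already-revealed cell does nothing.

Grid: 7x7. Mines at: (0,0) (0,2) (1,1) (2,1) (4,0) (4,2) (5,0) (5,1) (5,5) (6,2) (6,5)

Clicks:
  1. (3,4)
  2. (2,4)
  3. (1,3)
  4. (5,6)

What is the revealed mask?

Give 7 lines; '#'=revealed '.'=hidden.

Answer: ...####
..#####
..#####
..#####
...####
......#
.......

Derivation:
Click 1 (3,4) count=0: revealed 23 new [(0,3) (0,4) (0,5) (0,6) (1,2) (1,3) (1,4) (1,5) (1,6) (2,2) (2,3) (2,4) (2,5) (2,6) (3,2) (3,3) (3,4) (3,5) (3,6) (4,3) (4,4) (4,5) (4,6)] -> total=23
Click 2 (2,4) count=0: revealed 0 new [(none)] -> total=23
Click 3 (1,3) count=1: revealed 0 new [(none)] -> total=23
Click 4 (5,6) count=2: revealed 1 new [(5,6)] -> total=24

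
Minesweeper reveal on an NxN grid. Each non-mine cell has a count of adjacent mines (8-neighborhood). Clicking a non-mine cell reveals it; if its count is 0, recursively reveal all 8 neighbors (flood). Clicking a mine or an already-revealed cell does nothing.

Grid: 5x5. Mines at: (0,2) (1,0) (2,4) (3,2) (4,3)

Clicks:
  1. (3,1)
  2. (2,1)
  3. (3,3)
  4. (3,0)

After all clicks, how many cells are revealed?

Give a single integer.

Answer: 7

Derivation:
Click 1 (3,1) count=1: revealed 1 new [(3,1)] -> total=1
Click 2 (2,1) count=2: revealed 1 new [(2,1)] -> total=2
Click 3 (3,3) count=3: revealed 1 new [(3,3)] -> total=3
Click 4 (3,0) count=0: revealed 4 new [(2,0) (3,0) (4,0) (4,1)] -> total=7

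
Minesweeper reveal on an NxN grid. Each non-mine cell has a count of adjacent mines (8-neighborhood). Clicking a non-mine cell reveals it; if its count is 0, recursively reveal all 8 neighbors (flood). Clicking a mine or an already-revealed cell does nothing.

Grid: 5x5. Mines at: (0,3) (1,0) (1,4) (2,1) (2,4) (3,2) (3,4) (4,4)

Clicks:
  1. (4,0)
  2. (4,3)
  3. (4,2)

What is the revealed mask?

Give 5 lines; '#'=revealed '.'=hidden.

Answer: .....
.....
.....
##...
####.

Derivation:
Click 1 (4,0) count=0: revealed 4 new [(3,0) (3,1) (4,0) (4,1)] -> total=4
Click 2 (4,3) count=3: revealed 1 new [(4,3)] -> total=5
Click 3 (4,2) count=1: revealed 1 new [(4,2)] -> total=6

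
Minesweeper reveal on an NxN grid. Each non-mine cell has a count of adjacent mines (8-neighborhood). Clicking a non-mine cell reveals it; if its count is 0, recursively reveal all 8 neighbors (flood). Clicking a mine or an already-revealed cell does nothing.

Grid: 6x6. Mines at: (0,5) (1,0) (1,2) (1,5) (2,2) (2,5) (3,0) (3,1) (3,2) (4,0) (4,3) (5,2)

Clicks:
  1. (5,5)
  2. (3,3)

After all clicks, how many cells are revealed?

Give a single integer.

Click 1 (5,5) count=0: revealed 6 new [(3,4) (3,5) (4,4) (4,5) (5,4) (5,5)] -> total=6
Click 2 (3,3) count=3: revealed 1 new [(3,3)] -> total=7

Answer: 7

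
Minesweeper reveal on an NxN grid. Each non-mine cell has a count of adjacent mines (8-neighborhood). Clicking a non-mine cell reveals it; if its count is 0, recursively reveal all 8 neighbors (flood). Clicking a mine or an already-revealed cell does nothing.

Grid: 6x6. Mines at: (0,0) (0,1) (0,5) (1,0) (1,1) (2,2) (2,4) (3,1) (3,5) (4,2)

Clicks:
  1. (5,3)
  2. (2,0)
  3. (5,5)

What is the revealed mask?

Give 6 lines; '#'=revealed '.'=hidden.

Click 1 (5,3) count=1: revealed 1 new [(5,3)] -> total=1
Click 2 (2,0) count=3: revealed 1 new [(2,0)] -> total=2
Click 3 (5,5) count=0: revealed 5 new [(4,3) (4,4) (4,5) (5,4) (5,5)] -> total=7

Answer: ......
......
#.....
......
...###
...###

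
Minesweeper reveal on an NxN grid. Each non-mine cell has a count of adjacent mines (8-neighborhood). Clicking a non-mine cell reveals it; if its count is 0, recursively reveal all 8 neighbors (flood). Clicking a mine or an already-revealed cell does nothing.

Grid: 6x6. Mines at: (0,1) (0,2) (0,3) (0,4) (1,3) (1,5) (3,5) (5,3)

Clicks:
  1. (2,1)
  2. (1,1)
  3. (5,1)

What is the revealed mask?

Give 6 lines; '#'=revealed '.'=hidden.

Answer: ......
###...
#####.
#####.
#####.
###...

Derivation:
Click 1 (2,1) count=0: revealed 21 new [(1,0) (1,1) (1,2) (2,0) (2,1) (2,2) (2,3) (2,4) (3,0) (3,1) (3,2) (3,3) (3,4) (4,0) (4,1) (4,2) (4,3) (4,4) (5,0) (5,1) (5,2)] -> total=21
Click 2 (1,1) count=2: revealed 0 new [(none)] -> total=21
Click 3 (5,1) count=0: revealed 0 new [(none)] -> total=21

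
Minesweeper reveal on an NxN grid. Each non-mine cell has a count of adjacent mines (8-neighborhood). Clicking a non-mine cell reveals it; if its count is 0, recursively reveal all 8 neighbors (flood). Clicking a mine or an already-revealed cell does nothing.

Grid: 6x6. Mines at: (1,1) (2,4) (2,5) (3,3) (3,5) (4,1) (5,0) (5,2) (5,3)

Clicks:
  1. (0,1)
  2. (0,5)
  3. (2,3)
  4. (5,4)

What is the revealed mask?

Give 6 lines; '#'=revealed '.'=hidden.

Answer: .#####
..####
...#..
......
......
....#.

Derivation:
Click 1 (0,1) count=1: revealed 1 new [(0,1)] -> total=1
Click 2 (0,5) count=0: revealed 8 new [(0,2) (0,3) (0,4) (0,5) (1,2) (1,3) (1,4) (1,5)] -> total=9
Click 3 (2,3) count=2: revealed 1 new [(2,3)] -> total=10
Click 4 (5,4) count=1: revealed 1 new [(5,4)] -> total=11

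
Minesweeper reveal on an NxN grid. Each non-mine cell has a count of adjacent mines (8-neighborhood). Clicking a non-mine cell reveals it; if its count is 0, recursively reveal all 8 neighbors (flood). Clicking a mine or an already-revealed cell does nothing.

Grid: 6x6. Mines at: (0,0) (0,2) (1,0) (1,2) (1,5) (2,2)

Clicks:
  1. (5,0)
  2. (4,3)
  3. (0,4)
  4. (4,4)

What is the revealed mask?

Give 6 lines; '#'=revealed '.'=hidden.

Click 1 (5,0) count=0: revealed 23 new [(2,0) (2,1) (2,3) (2,4) (2,5) (3,0) (3,1) (3,2) (3,3) (3,4) (3,5) (4,0) (4,1) (4,2) (4,3) (4,4) (4,5) (5,0) (5,1) (5,2) (5,3) (5,4) (5,5)] -> total=23
Click 2 (4,3) count=0: revealed 0 new [(none)] -> total=23
Click 3 (0,4) count=1: revealed 1 new [(0,4)] -> total=24
Click 4 (4,4) count=0: revealed 0 new [(none)] -> total=24

Answer: ....#.
......
##.###
######
######
######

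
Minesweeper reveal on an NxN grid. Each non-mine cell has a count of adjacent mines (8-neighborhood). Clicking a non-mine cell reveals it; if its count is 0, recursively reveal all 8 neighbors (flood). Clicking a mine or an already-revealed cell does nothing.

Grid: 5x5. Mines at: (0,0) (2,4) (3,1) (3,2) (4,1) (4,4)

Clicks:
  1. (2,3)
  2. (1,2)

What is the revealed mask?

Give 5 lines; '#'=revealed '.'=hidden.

Answer: .####
.####
.###.
.....
.....

Derivation:
Click 1 (2,3) count=2: revealed 1 new [(2,3)] -> total=1
Click 2 (1,2) count=0: revealed 10 new [(0,1) (0,2) (0,3) (0,4) (1,1) (1,2) (1,3) (1,4) (2,1) (2,2)] -> total=11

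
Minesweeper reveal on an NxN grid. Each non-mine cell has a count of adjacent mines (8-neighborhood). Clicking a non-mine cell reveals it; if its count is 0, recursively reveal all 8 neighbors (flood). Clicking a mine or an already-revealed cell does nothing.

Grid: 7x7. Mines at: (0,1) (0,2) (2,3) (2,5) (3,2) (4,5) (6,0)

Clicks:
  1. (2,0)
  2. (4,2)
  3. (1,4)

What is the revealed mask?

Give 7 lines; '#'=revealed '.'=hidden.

Answer: .......
##..#..
##.....
##.....
###....
##.....
.......

Derivation:
Click 1 (2,0) count=0: revealed 10 new [(1,0) (1,1) (2,0) (2,1) (3,0) (3,1) (4,0) (4,1) (5,0) (5,1)] -> total=10
Click 2 (4,2) count=1: revealed 1 new [(4,2)] -> total=11
Click 3 (1,4) count=2: revealed 1 new [(1,4)] -> total=12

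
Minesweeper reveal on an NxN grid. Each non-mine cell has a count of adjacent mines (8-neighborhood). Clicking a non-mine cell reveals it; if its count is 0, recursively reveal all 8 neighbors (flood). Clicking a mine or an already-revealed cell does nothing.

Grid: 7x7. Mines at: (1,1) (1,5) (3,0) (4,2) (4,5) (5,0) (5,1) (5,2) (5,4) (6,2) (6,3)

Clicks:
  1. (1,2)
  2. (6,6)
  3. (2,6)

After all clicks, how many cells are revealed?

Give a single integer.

Answer: 6

Derivation:
Click 1 (1,2) count=1: revealed 1 new [(1,2)] -> total=1
Click 2 (6,6) count=0: revealed 4 new [(5,5) (5,6) (6,5) (6,6)] -> total=5
Click 3 (2,6) count=1: revealed 1 new [(2,6)] -> total=6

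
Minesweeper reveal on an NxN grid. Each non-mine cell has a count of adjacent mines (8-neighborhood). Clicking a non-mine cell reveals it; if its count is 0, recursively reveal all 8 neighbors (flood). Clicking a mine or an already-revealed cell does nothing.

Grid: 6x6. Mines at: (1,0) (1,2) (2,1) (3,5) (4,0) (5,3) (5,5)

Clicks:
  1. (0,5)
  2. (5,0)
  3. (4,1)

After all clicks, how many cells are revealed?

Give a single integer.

Answer: 11

Derivation:
Click 1 (0,5) count=0: revealed 9 new [(0,3) (0,4) (0,5) (1,3) (1,4) (1,5) (2,3) (2,4) (2,5)] -> total=9
Click 2 (5,0) count=1: revealed 1 new [(5,0)] -> total=10
Click 3 (4,1) count=1: revealed 1 new [(4,1)] -> total=11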